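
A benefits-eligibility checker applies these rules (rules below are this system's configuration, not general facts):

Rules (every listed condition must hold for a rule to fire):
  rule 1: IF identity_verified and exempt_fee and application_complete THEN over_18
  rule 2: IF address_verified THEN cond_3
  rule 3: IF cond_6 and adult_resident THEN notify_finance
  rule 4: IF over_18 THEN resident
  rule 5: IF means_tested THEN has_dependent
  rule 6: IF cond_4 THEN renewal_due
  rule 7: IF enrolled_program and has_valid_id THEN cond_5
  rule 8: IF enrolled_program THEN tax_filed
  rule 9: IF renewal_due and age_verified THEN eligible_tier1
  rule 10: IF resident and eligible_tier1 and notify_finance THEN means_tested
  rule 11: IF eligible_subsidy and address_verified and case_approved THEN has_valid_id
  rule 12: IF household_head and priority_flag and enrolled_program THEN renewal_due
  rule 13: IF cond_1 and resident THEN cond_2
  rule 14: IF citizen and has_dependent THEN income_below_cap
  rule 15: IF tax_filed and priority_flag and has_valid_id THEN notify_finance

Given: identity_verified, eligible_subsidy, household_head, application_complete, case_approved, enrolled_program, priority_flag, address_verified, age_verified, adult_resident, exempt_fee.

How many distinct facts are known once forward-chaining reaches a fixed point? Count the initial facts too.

Round 1: rule 1 [IF identity_verified and exempt_fee and application_complete THEN over_18]; rule 2 [IF address_verified THEN cond_3]; rule 8 [IF enrolled_program THEN tax_filed]; rule 11 [IF eligible_subsidy and address_verified and case_approved THEN has_valid_id]; rule 12 [IF household_head and priority_flag and enrolled_program THEN renewal_due]. New: over_18, cond_3, tax_filed, has_valid_id, renewal_due.
Round 2: rule 4 [IF over_18 THEN resident]; rule 7 [IF enrolled_program and has_valid_id THEN cond_5]; rule 9 [IF renewal_due and age_verified THEN eligible_tier1]; rule 15 [IF tax_filed and priority_flag and has_valid_id THEN notify_finance]. New: resident, cond_5, eligible_tier1, notify_finance.
Round 3: rule 10 [IF resident and eligible_tier1 and notify_finance THEN means_tested]. New: means_tested.
Round 4: rule 5 [IF means_tested THEN has_dependent]. New: has_dependent.
Closure: {address_verified, adult_resident, age_verified, application_complete, case_approved, cond_3, cond_5, eligible_subsidy, eligible_tier1, enrolled_program, exempt_fee, has_dependent, has_valid_id, household_head, identity_verified, means_tested, notify_finance, over_18, priority_flag, renewal_due, resident, tax_filed} — 22 facts.

22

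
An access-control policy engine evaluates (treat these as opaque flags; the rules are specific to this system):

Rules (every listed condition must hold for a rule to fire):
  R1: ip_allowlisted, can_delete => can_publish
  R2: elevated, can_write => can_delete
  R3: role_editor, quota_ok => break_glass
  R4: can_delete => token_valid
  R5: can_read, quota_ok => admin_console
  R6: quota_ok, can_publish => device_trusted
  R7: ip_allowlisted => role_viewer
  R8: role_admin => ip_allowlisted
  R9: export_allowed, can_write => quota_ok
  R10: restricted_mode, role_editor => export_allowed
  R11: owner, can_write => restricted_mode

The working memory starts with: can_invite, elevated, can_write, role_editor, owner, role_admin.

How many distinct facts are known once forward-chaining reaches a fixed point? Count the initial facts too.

Round 1: R2 [elevated, can_write => can_delete]; R8 [role_admin => ip_allowlisted]; R11 [owner, can_write => restricted_mode]. Adds can_delete, ip_allowlisted, restricted_mode.
Round 2: R1 [ip_allowlisted, can_delete => can_publish]; R4 [can_delete => token_valid]; R7 [ip_allowlisted => role_viewer]; R10 [restricted_mode, role_editor => export_allowed]. Adds can_publish, token_valid, role_viewer, export_allowed.
Round 3: R9 [export_allowed, can_write => quota_ok]. Adds quota_ok.
Round 4: R3 [role_editor, quota_ok => break_glass]; R6 [quota_ok, can_publish => device_trusted]. Adds break_glass, device_trusted.
Closure: {break_glass, can_delete, can_invite, can_publish, can_write, device_trusted, elevated, export_allowed, ip_allowlisted, owner, quota_ok, restricted_mode, role_admin, role_editor, role_viewer, token_valid} — 16 facts.

16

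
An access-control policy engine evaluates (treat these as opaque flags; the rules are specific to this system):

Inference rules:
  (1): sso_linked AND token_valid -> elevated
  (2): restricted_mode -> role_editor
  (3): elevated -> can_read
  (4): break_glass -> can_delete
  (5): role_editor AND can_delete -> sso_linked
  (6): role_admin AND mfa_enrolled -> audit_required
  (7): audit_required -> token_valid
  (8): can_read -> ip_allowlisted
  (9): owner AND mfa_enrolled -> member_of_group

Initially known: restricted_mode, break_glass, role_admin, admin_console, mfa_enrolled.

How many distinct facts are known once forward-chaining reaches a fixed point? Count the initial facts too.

Round 1 — (2), (4), (6), derive role_editor, can_delete, audit_required.
Round 2 — (5), (7), derive sso_linked, token_valid.
Round 3 — (1), derive elevated.
Round 4 — (3), derive can_read.
Round 5 — (8), derive ip_allowlisted.
Closure: {admin_console, audit_required, break_glass, can_delete, can_read, elevated, ip_allowlisted, mfa_enrolled, restricted_mode, role_admin, role_editor, sso_linked, token_valid} — 13 facts.

13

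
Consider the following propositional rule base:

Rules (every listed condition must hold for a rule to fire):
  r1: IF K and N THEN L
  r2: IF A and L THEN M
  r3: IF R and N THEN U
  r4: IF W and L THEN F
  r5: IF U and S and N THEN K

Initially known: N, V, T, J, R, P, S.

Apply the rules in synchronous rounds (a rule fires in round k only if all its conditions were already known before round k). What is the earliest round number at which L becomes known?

Round 1 — r3, derive U.
Round 2 — r5, derive K.
Round 3 — r1, derive L.
L first appears in round 3.

3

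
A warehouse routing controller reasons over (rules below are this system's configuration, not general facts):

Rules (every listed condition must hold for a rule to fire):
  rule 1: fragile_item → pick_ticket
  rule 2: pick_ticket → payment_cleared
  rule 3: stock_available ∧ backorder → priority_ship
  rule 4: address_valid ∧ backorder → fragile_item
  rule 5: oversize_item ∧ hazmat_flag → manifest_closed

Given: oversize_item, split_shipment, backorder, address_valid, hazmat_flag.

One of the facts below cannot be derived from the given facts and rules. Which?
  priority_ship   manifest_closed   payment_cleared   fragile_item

Round 1: rule 4 [address_valid ∧ backorder → fragile_item]; rule 5 [oversize_item ∧ hazmat_flag → manifest_closed]. New: fragile_item, manifest_closed.
Round 2: rule 1 [fragile_item → pick_ticket]. New: pick_ticket.
Round 3: rule 2 [pick_ticket → payment_cleared]. New: payment_cleared.
Derived: payment_cleared (round 3), manifest_closed (round 1), fragile_item (round 1). priority_ship never appears in any round.

priority_ship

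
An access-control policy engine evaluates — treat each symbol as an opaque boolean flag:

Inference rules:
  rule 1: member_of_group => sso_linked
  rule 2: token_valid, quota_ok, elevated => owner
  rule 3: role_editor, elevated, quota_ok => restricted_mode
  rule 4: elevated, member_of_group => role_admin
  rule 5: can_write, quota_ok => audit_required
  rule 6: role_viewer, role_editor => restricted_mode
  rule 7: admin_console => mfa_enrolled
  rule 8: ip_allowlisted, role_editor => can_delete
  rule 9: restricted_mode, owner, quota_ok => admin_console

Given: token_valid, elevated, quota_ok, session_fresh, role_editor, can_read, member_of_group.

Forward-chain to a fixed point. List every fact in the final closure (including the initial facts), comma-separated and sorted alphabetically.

admin_console, can_read, elevated, member_of_group, mfa_enrolled, owner, quota_ok, restricted_mode, role_admin, role_editor, session_fresh, sso_linked, token_valid

Round 1: rule 1 [member_of_group => sso_linked]; rule 2 [token_valid, quota_ok, elevated => owner]; rule 3 [role_editor, elevated, quota_ok => restricted_mode]; rule 4 [elevated, member_of_group => role_admin]. Adds sso_linked, owner, restricted_mode, role_admin.
Round 2: rule 9 [restricted_mode, owner, quota_ok => admin_console]. Adds admin_console.
Round 3: rule 7 [admin_console => mfa_enrolled]. Adds mfa_enrolled.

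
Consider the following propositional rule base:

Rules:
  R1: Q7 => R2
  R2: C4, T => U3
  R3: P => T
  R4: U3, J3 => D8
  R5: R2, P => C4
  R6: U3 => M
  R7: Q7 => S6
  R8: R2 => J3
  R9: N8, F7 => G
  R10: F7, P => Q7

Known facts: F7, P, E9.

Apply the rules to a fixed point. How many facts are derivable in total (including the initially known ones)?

12

Round 1 fires R3, R10, giving T, Q7.
Round 2 fires R1, R7, giving R2, S6.
Round 3 fires R5, R8, giving C4, J3.
Round 4 fires R2, giving U3.
Round 5 fires R4, R6, giving D8, M.
Closure: {C4, D8, E9, F7, J3, M, P, Q7, R2, S6, T, U3} — 12 facts.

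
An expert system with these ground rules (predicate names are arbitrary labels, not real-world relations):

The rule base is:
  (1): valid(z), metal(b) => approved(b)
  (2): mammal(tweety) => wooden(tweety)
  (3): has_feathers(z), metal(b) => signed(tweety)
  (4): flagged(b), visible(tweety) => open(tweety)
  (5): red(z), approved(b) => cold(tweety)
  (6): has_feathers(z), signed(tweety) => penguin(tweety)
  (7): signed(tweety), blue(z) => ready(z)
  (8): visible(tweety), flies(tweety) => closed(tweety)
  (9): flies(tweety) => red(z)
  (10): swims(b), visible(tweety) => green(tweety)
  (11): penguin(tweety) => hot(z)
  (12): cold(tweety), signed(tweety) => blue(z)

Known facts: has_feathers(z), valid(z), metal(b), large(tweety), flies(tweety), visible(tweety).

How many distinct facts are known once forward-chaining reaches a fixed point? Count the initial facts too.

15

Round 1: (1) [valid(z), metal(b) => approved(b)]; (3) [has_feathers(z), metal(b) => signed(tweety)]; (8) [visible(tweety), flies(tweety) => closed(tweety)]; (9) [flies(tweety) => red(z)]. New: approved(b), signed(tweety), closed(tweety), red(z).
Round 2: (5) [red(z), approved(b) => cold(tweety)]; (6) [has_feathers(z), signed(tweety) => penguin(tweety)]. New: cold(tweety), penguin(tweety).
Round 3: (11) [penguin(tweety) => hot(z)]; (12) [cold(tweety), signed(tweety) => blue(z)]. New: hot(z), blue(z).
Round 4: (7) [signed(tweety), blue(z) => ready(z)]. New: ready(z).
Closure: {approved(b), blue(z), closed(tweety), cold(tweety), flies(tweety), has_feathers(z), hot(z), large(tweety), metal(b), penguin(tweety), ready(z), red(z), signed(tweety), valid(z), visible(tweety)} — 15 facts.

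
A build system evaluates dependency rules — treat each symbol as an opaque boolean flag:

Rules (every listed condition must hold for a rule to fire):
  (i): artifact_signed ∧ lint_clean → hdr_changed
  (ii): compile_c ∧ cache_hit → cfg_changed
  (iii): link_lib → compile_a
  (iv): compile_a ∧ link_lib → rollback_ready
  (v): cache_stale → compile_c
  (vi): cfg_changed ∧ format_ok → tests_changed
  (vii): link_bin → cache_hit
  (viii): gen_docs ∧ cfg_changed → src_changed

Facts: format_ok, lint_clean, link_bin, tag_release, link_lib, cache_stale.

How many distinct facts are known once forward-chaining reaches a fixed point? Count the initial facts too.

12

[1] (iii) [link_lib → compile_a]; (v) [cache_stale → compile_c]; (vii) [link_bin → cache_hit]. ⇒ new: compile_a, compile_c, cache_hit.
[2] (ii) [compile_c ∧ cache_hit → cfg_changed]; (iv) [compile_a ∧ link_lib → rollback_ready]. ⇒ new: cfg_changed, rollback_ready.
[3] (vi) [cfg_changed ∧ format_ok → tests_changed]. ⇒ new: tests_changed.
Closure: {cache_hit, cache_stale, cfg_changed, compile_a, compile_c, format_ok, link_bin, link_lib, lint_clean, rollback_ready, tag_release, tests_changed} — 12 facts.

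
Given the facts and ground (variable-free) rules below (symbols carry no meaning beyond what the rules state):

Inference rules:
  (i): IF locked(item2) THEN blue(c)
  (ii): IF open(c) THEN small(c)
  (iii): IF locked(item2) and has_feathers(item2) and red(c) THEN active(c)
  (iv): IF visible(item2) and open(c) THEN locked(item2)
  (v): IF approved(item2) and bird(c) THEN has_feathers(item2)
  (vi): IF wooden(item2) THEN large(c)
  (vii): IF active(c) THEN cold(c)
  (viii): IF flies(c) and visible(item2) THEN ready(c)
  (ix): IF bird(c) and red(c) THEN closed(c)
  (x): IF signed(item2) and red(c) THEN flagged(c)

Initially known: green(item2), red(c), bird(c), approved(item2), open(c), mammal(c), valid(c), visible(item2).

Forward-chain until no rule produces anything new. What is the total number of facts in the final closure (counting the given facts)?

15

Round 1 fires (ii), (iv), (v), (ix), giving small(c), locked(item2), has_feathers(item2), closed(c).
Round 2 fires (i), (iii), giving blue(c), active(c).
Round 3 fires (vii), giving cold(c).
Closure: {active(c), approved(item2), bird(c), blue(c), closed(c), cold(c), green(item2), has_feathers(item2), locked(item2), mammal(c), open(c), red(c), small(c), valid(c), visible(item2)} — 15 facts.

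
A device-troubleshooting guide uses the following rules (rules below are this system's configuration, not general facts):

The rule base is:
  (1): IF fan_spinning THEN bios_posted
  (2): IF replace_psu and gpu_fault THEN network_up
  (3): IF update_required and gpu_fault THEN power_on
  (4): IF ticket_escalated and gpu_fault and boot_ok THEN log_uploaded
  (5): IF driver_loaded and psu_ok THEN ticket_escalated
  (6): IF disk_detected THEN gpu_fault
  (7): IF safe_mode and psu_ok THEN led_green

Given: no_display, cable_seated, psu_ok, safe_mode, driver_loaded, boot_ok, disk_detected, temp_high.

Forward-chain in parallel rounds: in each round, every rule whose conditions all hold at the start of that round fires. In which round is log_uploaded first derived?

Round 1: (5) [IF driver_loaded and psu_ok THEN ticket_escalated]; (6) [IF disk_detected THEN gpu_fault]; (7) [IF safe_mode and psu_ok THEN led_green]. New: ticket_escalated, gpu_fault, led_green.
Round 2: (4) [IF ticket_escalated and gpu_fault and boot_ok THEN log_uploaded]. New: log_uploaded.
log_uploaded first appears in round 2.

2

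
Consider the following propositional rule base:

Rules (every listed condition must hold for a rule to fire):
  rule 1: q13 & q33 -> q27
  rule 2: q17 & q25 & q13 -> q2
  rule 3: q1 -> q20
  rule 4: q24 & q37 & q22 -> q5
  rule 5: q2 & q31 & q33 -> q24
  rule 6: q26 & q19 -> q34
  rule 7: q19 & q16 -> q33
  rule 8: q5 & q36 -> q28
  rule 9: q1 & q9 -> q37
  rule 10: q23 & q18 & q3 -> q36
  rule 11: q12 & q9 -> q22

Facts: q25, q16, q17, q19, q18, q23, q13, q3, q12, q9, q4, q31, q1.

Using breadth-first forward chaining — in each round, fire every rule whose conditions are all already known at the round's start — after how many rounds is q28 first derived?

4

Round 1: rule 2 [q17 & q25 & q13 -> q2]; rule 3 [q1 -> q20]; rule 7 [q19 & q16 -> q33]; rule 9 [q1 & q9 -> q37]; rule 10 [q23 & q18 & q3 -> q36]; rule 11 [q12 & q9 -> q22]. Adds q2, q20, q33, q37, q36, q22.
Round 2: rule 1 [q13 & q33 -> q27]; rule 5 [q2 & q31 & q33 -> q24]. Adds q27, q24.
Round 3: rule 4 [q24 & q37 & q22 -> q5]. Adds q5.
Round 4: rule 8 [q5 & q36 -> q28]. Adds q28.
q28 first appears in round 4.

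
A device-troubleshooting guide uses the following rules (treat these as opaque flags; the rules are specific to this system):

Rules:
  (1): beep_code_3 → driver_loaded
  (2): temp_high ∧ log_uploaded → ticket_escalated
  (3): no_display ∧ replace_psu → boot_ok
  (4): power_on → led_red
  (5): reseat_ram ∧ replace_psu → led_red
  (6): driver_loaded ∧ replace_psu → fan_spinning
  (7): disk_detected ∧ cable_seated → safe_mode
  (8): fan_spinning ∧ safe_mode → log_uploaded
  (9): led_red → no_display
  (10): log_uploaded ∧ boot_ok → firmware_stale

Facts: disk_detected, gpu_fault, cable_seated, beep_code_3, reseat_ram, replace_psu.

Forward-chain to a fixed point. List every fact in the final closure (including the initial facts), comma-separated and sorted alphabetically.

beep_code_3, boot_ok, cable_seated, disk_detected, driver_loaded, fan_spinning, firmware_stale, gpu_fault, led_red, log_uploaded, no_display, replace_psu, reseat_ram, safe_mode

Round 1: (1) [beep_code_3 → driver_loaded]; (5) [reseat_ram ∧ replace_psu → led_red]; (7) [disk_detected ∧ cable_seated → safe_mode]. Adds driver_loaded, led_red, safe_mode.
Round 2: (6) [driver_loaded ∧ replace_psu → fan_spinning]; (9) [led_red → no_display]. Adds fan_spinning, no_display.
Round 3: (3) [no_display ∧ replace_psu → boot_ok]; (8) [fan_spinning ∧ safe_mode → log_uploaded]. Adds boot_ok, log_uploaded.
Round 4: (10) [log_uploaded ∧ boot_ok → firmware_stale]. Adds firmware_stale.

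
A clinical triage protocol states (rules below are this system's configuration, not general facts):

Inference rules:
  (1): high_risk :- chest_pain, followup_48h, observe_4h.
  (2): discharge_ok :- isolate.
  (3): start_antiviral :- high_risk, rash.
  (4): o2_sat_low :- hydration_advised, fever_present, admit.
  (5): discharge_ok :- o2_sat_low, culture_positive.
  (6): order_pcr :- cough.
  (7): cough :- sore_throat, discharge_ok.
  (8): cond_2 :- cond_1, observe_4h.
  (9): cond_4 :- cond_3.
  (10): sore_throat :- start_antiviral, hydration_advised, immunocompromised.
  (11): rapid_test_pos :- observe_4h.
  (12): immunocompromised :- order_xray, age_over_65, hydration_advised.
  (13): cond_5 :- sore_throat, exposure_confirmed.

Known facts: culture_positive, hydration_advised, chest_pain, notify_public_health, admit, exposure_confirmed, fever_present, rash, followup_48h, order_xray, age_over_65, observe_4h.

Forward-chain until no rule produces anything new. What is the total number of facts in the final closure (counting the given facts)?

Round 1 — (1), (4), (11), (12), derive high_risk, o2_sat_low, rapid_test_pos, immunocompromised.
Round 2 — (3), (5), derive start_antiviral, discharge_ok.
Round 3 — (10), derive sore_throat.
Round 4 — (7), (13), derive cough, cond_5.
Round 5 — (6), derive order_pcr.
Closure: {admit, age_over_65, chest_pain, cond_5, cough, culture_positive, discharge_ok, exposure_confirmed, fever_present, followup_48h, high_risk, hydration_advised, immunocompromised, notify_public_health, o2_sat_low, observe_4h, order_pcr, order_xray, rapid_test_pos, rash, sore_throat, start_antiviral} — 22 facts.

22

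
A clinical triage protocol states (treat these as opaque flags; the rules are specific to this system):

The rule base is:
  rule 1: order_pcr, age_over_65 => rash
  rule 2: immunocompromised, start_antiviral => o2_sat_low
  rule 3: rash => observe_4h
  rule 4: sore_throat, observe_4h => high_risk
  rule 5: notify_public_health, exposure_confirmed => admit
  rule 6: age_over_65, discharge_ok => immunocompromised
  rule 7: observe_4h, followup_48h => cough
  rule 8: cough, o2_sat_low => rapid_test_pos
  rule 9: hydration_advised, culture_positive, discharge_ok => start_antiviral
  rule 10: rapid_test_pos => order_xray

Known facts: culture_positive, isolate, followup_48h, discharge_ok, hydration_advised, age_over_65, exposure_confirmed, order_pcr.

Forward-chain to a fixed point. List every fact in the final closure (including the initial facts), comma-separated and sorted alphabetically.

Round 1: rule 1 [order_pcr, age_over_65 => rash]; rule 6 [age_over_65, discharge_ok => immunocompromised]; rule 9 [hydration_advised, culture_positive, discharge_ok => start_antiviral]. New: rash, immunocompromised, start_antiviral.
Round 2: rule 2 [immunocompromised, start_antiviral => o2_sat_low]; rule 3 [rash => observe_4h]. New: o2_sat_low, observe_4h.
Round 3: rule 7 [observe_4h, followup_48h => cough]. New: cough.
Round 4: rule 8 [cough, o2_sat_low => rapid_test_pos]. New: rapid_test_pos.
Round 5: rule 10 [rapid_test_pos => order_xray]. New: order_xray.

age_over_65, cough, culture_positive, discharge_ok, exposure_confirmed, followup_48h, hydration_advised, immunocompromised, isolate, o2_sat_low, observe_4h, order_pcr, order_xray, rapid_test_pos, rash, start_antiviral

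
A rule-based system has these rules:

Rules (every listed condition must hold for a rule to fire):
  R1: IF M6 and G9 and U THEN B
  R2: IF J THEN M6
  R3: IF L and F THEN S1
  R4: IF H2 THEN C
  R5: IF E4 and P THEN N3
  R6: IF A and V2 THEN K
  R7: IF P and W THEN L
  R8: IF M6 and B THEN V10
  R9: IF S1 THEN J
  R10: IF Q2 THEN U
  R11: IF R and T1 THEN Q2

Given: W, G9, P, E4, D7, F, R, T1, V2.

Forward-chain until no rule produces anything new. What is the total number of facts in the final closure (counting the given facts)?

Round 1 fires R5, R7, R11, giving N3, L, Q2.
Round 2 fires R3, R10, giving S1, U.
Round 3 fires R9, giving J.
Round 4 fires R2, giving M6.
Round 5 fires R1, giving B.
Round 6 fires R8, giving V10.
Closure: {B, D7, E4, F, G9, J, L, M6, N3, P, Q2, R, S1, T1, U, V10, V2, W} — 18 facts.

18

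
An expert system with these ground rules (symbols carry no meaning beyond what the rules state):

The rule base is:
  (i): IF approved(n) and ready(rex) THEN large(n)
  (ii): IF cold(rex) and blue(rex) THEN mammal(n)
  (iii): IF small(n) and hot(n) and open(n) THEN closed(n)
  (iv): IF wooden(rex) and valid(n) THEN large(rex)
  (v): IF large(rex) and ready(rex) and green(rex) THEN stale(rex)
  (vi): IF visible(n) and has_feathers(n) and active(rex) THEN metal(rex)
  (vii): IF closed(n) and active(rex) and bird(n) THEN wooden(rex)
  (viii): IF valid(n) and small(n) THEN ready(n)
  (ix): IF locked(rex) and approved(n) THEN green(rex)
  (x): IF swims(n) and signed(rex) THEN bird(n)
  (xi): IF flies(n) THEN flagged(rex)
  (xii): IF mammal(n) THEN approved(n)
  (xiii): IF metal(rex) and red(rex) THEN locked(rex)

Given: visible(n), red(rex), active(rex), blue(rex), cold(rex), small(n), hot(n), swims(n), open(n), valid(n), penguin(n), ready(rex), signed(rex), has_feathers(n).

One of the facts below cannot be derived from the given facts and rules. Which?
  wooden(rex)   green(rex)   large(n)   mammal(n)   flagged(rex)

flagged(rex)

[1] (ii) [IF cold(rex) and blue(rex) THEN mammal(n)]; (iii) [IF small(n) and hot(n) and open(n) THEN closed(n)]; (vi) [IF visible(n) and has_feathers(n) and active(rex) THEN metal(rex)]; (viii) [IF valid(n) and small(n) THEN ready(n)]; (x) [IF swims(n) and signed(rex) THEN bird(n)]. ⇒ new: mammal(n), closed(n), metal(rex), ready(n), bird(n).
[2] (vii) [IF closed(n) and active(rex) and bird(n) THEN wooden(rex)]; (xii) [IF mammal(n) THEN approved(n)]; (xiii) [IF metal(rex) and red(rex) THEN locked(rex)]. ⇒ new: wooden(rex), approved(n), locked(rex).
[3] (i) [IF approved(n) and ready(rex) THEN large(n)]; (iv) [IF wooden(rex) and valid(n) THEN large(rex)]; (ix) [IF locked(rex) and approved(n) THEN green(rex)]. ⇒ new: large(n), large(rex), green(rex).
[4] (v) [IF large(rex) and ready(rex) and green(rex) THEN stale(rex)]. ⇒ new: stale(rex).
Derived: mammal(n) (round 1), large(n) (round 3), green(rex) (round 3), wooden(rex) (round 2). flagged(rex) never appears in any round.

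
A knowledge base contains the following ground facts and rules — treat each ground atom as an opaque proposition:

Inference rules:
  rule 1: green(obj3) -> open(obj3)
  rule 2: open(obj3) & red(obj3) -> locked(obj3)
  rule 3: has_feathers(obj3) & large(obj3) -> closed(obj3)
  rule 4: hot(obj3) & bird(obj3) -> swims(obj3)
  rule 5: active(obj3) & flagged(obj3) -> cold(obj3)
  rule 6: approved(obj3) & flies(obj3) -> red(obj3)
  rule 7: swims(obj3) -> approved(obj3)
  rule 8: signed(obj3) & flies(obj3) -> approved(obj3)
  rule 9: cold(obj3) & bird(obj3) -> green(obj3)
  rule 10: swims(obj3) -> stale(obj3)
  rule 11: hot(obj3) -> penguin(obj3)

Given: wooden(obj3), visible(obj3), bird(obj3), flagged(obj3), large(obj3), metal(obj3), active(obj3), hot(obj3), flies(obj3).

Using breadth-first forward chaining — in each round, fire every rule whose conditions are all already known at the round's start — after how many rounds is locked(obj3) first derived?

Round 1 — rule 4, rule 5, rule 11, derive swims(obj3), cold(obj3), penguin(obj3).
Round 2 — rule 7, rule 9, rule 10, derive approved(obj3), green(obj3), stale(obj3).
Round 3 — rule 1, rule 6, derive open(obj3), red(obj3).
Round 4 — rule 2, derive locked(obj3).
locked(obj3) first appears in round 4.

4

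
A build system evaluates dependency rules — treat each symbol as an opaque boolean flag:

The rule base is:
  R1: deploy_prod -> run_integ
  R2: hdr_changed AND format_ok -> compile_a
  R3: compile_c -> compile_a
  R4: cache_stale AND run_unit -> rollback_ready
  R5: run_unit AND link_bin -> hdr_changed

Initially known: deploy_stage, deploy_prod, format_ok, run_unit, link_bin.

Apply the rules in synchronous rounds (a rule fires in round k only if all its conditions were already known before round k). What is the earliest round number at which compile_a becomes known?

Round 1 — R1, R5, derive run_integ, hdr_changed.
Round 2 — R2, derive compile_a.
compile_a first appears in round 2.

2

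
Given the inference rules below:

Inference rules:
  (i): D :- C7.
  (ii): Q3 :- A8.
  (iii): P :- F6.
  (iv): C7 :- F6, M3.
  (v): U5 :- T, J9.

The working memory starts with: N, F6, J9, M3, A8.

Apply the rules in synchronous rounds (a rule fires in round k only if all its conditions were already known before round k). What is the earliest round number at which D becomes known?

2

[1] (ii) [Q3 :- A8.]; (iii) [P :- F6.]; (iv) [C7 :- F6, M3.]. ⇒ new: Q3, P, C7.
[2] (i) [D :- C7.]. ⇒ new: D.
D first appears in round 2.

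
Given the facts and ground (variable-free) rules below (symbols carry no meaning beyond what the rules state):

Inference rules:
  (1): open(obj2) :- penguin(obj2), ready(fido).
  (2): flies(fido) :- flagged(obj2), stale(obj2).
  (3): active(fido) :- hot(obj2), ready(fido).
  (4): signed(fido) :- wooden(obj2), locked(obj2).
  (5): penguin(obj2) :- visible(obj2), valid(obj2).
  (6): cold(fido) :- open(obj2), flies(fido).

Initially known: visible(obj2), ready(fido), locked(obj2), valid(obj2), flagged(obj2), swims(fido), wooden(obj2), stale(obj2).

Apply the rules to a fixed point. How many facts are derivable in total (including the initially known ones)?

Round 1: (2) [flies(fido) :- flagged(obj2), stale(obj2).]; (4) [signed(fido) :- wooden(obj2), locked(obj2).]; (5) [penguin(obj2) :- visible(obj2), valid(obj2).]. Adds flies(fido), signed(fido), penguin(obj2).
Round 2: (1) [open(obj2) :- penguin(obj2), ready(fido).]. Adds open(obj2).
Round 3: (6) [cold(fido) :- open(obj2), flies(fido).]. Adds cold(fido).
Closure: {cold(fido), flagged(obj2), flies(fido), locked(obj2), open(obj2), penguin(obj2), ready(fido), signed(fido), stale(obj2), swims(fido), valid(obj2), visible(obj2), wooden(obj2)} — 13 facts.

13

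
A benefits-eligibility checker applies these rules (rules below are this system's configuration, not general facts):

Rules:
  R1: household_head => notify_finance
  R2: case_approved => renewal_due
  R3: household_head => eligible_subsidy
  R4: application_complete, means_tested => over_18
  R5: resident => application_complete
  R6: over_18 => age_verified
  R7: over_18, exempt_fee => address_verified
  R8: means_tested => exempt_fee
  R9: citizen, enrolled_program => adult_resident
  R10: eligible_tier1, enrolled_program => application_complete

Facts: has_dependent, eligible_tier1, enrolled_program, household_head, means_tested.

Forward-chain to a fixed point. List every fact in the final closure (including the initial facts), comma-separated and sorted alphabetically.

address_verified, age_verified, application_complete, eligible_subsidy, eligible_tier1, enrolled_program, exempt_fee, has_dependent, household_head, means_tested, notify_finance, over_18

Round 1: R1 [household_head => notify_finance]; R3 [household_head => eligible_subsidy]; R8 [means_tested => exempt_fee]; R10 [eligible_tier1, enrolled_program => application_complete]. Adds notify_finance, eligible_subsidy, exempt_fee, application_complete.
Round 2: R4 [application_complete, means_tested => over_18]. Adds over_18.
Round 3: R6 [over_18 => age_verified]; R7 [over_18, exempt_fee => address_verified]. Adds age_verified, address_verified.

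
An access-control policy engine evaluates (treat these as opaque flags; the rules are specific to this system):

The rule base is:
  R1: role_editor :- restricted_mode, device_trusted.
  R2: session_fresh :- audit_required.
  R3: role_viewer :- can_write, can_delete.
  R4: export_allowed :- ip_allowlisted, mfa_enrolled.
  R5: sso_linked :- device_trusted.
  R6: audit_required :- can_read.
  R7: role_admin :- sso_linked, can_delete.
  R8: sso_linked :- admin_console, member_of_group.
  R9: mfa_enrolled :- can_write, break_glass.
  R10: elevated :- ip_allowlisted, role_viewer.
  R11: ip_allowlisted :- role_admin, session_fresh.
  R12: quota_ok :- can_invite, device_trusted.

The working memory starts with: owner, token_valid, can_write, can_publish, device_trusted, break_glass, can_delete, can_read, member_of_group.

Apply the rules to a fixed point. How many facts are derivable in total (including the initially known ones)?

18

Round 1 fires R3, R5, R6, R9, giving role_viewer, sso_linked, audit_required, mfa_enrolled.
Round 2 fires R2, R7, giving session_fresh, role_admin.
Round 3 fires R11, giving ip_allowlisted.
Round 4 fires R4, R10, giving export_allowed, elevated.
Closure: {audit_required, break_glass, can_delete, can_publish, can_read, can_write, device_trusted, elevated, export_allowed, ip_allowlisted, member_of_group, mfa_enrolled, owner, role_admin, role_viewer, session_fresh, sso_linked, token_valid} — 18 facts.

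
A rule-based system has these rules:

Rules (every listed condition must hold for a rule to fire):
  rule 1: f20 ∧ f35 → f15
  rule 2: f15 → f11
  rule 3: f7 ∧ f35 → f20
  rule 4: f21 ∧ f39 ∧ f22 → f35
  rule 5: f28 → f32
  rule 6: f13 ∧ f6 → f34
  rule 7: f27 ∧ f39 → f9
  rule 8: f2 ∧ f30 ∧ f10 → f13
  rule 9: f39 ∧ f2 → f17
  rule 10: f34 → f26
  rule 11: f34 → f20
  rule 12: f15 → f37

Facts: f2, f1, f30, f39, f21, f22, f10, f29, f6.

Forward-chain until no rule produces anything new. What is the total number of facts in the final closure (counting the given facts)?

18

[1] rule 4 [f21 ∧ f39 ∧ f22 → f35]; rule 8 [f2 ∧ f30 ∧ f10 → f13]; rule 9 [f39 ∧ f2 → f17]. ⇒ new: f35, f13, f17.
[2] rule 6 [f13 ∧ f6 → f34]. ⇒ new: f34.
[3] rule 10 [f34 → f26]; rule 11 [f34 → f20]. ⇒ new: f26, f20.
[4] rule 1 [f20 ∧ f35 → f15]. ⇒ new: f15.
[5] rule 2 [f15 → f11]; rule 12 [f15 → f37]. ⇒ new: f11, f37.
Closure: {f1, f10, f11, f13, f15, f17, f2, f20, f21, f22, f26, f29, f30, f34, f35, f37, f39, f6} — 18 facts.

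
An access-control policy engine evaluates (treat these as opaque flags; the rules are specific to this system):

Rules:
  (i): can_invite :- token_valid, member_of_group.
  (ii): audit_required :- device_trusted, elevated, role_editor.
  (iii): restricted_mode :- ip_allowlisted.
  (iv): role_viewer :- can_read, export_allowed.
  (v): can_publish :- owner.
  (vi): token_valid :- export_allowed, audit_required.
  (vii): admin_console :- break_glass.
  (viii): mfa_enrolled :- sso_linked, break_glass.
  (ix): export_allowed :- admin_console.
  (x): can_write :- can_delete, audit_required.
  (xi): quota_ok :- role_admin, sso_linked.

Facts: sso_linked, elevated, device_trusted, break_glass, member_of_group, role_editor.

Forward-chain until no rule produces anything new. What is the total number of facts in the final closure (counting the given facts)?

[1] (ii) [audit_required :- device_trusted, elevated, role_editor.]; (vii) [admin_console :- break_glass.]; (viii) [mfa_enrolled :- sso_linked, break_glass.]. ⇒ new: audit_required, admin_console, mfa_enrolled.
[2] (ix) [export_allowed :- admin_console.]. ⇒ new: export_allowed.
[3] (vi) [token_valid :- export_allowed, audit_required.]. ⇒ new: token_valid.
[4] (i) [can_invite :- token_valid, member_of_group.]. ⇒ new: can_invite.
Closure: {admin_console, audit_required, break_glass, can_invite, device_trusted, elevated, export_allowed, member_of_group, mfa_enrolled, role_editor, sso_linked, token_valid} — 12 facts.

12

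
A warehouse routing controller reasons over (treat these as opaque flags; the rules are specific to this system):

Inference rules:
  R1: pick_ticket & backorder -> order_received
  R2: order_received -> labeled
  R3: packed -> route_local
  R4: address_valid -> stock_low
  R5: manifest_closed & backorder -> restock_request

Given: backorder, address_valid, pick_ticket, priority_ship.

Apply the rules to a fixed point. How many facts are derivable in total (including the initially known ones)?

Round 1 fires R1, R4, giving order_received, stock_low.
Round 2 fires R2, giving labeled.
Closure: {address_valid, backorder, labeled, order_received, pick_ticket, priority_ship, stock_low} — 7 facts.

7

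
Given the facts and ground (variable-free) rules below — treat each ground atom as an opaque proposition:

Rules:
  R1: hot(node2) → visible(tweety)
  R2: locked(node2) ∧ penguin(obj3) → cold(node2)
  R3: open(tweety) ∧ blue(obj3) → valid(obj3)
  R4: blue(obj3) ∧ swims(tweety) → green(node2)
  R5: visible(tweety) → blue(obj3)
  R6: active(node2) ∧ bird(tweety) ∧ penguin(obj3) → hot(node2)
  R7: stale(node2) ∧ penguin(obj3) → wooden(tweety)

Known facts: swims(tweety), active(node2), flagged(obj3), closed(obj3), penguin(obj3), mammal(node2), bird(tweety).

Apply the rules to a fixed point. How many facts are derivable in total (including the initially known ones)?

11

Round 1: R6 [active(node2) ∧ bird(tweety) ∧ penguin(obj3) → hot(node2)]. New: hot(node2).
Round 2: R1 [hot(node2) → visible(tweety)]. New: visible(tweety).
Round 3: R5 [visible(tweety) → blue(obj3)]. New: blue(obj3).
Round 4: R4 [blue(obj3) ∧ swims(tweety) → green(node2)]. New: green(node2).
Closure: {active(node2), bird(tweety), blue(obj3), closed(obj3), flagged(obj3), green(node2), hot(node2), mammal(node2), penguin(obj3), swims(tweety), visible(tweety)} — 11 facts.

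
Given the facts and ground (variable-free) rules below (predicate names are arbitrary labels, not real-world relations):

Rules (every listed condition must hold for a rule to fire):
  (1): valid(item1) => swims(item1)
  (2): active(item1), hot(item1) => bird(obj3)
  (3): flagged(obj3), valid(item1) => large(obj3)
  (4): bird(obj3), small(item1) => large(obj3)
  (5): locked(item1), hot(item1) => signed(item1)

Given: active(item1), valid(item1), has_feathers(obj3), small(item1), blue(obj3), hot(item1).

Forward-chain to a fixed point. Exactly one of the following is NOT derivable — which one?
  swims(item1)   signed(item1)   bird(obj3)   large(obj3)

signed(item1)

Round 1: (1) [valid(item1) => swims(item1)]; (2) [active(item1), hot(item1) => bird(obj3)]. Adds swims(item1), bird(obj3).
Round 2: (4) [bird(obj3), small(item1) => large(obj3)]. Adds large(obj3).
Derived: bird(obj3) (round 1), swims(item1) (round 1), large(obj3) (round 2). signed(item1) never appears in any round.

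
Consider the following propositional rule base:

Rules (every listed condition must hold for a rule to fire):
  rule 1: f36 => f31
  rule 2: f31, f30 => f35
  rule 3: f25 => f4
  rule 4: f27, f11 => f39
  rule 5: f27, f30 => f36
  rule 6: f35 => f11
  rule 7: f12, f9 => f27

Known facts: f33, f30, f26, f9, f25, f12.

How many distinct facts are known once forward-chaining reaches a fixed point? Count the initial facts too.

Round 1: rule 3 [f25 => f4]; rule 7 [f12, f9 => f27]. New: f4, f27.
Round 2: rule 5 [f27, f30 => f36]. New: f36.
Round 3: rule 1 [f36 => f31]. New: f31.
Round 4: rule 2 [f31, f30 => f35]. New: f35.
Round 5: rule 6 [f35 => f11]. New: f11.
Round 6: rule 4 [f27, f11 => f39]. New: f39.
Closure: {f11, f12, f25, f26, f27, f30, f31, f33, f35, f36, f39, f4, f9} — 13 facts.

13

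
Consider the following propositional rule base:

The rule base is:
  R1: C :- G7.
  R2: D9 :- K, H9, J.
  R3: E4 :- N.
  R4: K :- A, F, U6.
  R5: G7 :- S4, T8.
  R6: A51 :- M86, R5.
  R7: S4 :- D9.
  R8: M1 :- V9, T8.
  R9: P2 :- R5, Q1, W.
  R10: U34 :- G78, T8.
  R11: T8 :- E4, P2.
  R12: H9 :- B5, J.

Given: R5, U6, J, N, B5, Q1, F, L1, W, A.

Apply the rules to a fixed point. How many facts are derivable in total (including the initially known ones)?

[1] R3 [E4 :- N.]; R4 [K :- A, F, U6.]; R9 [P2 :- R5, Q1, W.]; R12 [H9 :- B5, J.]. ⇒ new: E4, K, P2, H9.
[2] R2 [D9 :- K, H9, J.]; R11 [T8 :- E4, P2.]. ⇒ new: D9, T8.
[3] R7 [S4 :- D9.]. ⇒ new: S4.
[4] R5 [G7 :- S4, T8.]. ⇒ new: G7.
[5] R1 [C :- G7.]. ⇒ new: C.
Closure: {A, B5, C, D9, E4, F, G7, H9, J, K, L1, N, P2, Q1, R5, S4, T8, U6, W} — 19 facts.

19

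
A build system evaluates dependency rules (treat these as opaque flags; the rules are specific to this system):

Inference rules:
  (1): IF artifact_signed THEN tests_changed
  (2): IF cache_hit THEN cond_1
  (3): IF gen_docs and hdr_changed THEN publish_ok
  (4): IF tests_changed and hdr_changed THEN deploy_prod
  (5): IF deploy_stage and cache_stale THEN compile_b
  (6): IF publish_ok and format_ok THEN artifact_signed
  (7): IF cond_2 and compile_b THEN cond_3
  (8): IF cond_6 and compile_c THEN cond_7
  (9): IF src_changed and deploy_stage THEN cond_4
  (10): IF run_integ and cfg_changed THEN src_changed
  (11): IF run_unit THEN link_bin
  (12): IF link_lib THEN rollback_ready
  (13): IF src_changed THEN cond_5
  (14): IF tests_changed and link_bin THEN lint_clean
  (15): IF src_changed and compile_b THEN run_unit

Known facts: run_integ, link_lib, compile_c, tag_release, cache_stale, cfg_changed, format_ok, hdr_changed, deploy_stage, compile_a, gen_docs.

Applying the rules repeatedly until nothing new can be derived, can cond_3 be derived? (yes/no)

no

Round 1 — (3), (5), (10), (12), derive publish_ok, compile_b, src_changed, rollback_ready.
Round 2 — (6), (9), (13), (15), derive artifact_signed, cond_4, cond_5, run_unit.
Round 3 — (1), (11), derive tests_changed, link_bin.
Round 4 — (4), (14), derive deploy_prod, lint_clean.
Fixed point reached. cond_3 is concluded only by (7); (7) needs cond_2 (never derived).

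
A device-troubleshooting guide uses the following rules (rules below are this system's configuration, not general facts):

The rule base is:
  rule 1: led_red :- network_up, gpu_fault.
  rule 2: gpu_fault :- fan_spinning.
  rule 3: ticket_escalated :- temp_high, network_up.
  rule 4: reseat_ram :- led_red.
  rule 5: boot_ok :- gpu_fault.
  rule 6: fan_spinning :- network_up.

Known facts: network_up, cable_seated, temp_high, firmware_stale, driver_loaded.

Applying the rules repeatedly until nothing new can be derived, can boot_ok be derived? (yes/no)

yes

Round 1: rule 3 [ticket_escalated :- temp_high, network_up.]; rule 6 [fan_spinning :- network_up.]. Adds ticket_escalated, fan_spinning.
Round 2: rule 2 [gpu_fault :- fan_spinning.]. Adds gpu_fault.
Round 3: rule 1 [led_red :- network_up, gpu_fault.]; rule 5 [boot_ok :- gpu_fault.]. Adds led_red, boot_ok.
Round 4: rule 4 [reseat_ram :- led_red.]. Adds reseat_ram.
boot_ok appears in round 3, so it is derivable.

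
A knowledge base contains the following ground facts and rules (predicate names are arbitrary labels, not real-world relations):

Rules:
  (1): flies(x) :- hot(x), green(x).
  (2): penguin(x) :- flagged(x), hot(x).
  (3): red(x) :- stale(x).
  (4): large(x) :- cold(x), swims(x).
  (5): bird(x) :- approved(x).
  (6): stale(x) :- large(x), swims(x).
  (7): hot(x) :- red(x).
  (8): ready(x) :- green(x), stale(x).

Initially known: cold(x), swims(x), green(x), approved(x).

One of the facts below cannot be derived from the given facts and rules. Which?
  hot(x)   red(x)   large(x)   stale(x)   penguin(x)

penguin(x)

Round 1: (4) [large(x) :- cold(x), swims(x).]; (5) [bird(x) :- approved(x).]. New: large(x), bird(x).
Round 2: (6) [stale(x) :- large(x), swims(x).]. New: stale(x).
Round 3: (3) [red(x) :- stale(x).]; (8) [ready(x) :- green(x), stale(x).]. New: red(x), ready(x).
Round 4: (7) [hot(x) :- red(x).]. New: hot(x).
Round 5: (1) [flies(x) :- hot(x), green(x).]. New: flies(x).
Derived: large(x) (round 1), stale(x) (round 2), hot(x) (round 4), red(x) (round 3). penguin(x) never appears in any round.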